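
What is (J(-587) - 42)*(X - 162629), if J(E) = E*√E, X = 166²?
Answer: 5673066 + 79287851*I*√587 ≈ 5.6731e+6 + 1.921e+9*I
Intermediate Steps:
X = 27556
J(E) = E^(3/2)
(J(-587) - 42)*(X - 162629) = ((-587)^(3/2) - 42)*(27556 - 162629) = (-587*I*√587 - 42)*(-135073) = (-42 - 587*I*√587)*(-135073) = 5673066 + 79287851*I*√587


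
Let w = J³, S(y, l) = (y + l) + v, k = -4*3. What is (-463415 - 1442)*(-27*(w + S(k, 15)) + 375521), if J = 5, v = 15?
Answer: -172768752620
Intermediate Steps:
k = -12
S(y, l) = 15 + l + y (S(y, l) = (y + l) + 15 = (l + y) + 15 = 15 + l + y)
w = 125 (w = 5³ = 125)
(-463415 - 1442)*(-27*(w + S(k, 15)) + 375521) = (-463415 - 1442)*(-27*(125 + (15 + 15 - 12)) + 375521) = -464857*(-27*(125 + 18) + 375521) = -464857*(-27*143 + 375521) = -464857*(-3861 + 375521) = -464857*371660 = -172768752620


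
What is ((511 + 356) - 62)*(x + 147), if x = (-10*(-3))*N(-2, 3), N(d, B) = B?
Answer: 190785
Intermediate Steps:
x = 90 (x = -10*(-3)*3 = 30*3 = 90)
((511 + 356) - 62)*(x + 147) = ((511 + 356) - 62)*(90 + 147) = (867 - 62)*237 = 805*237 = 190785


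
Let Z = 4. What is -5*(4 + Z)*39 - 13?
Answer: -1573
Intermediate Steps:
-5*(4 + Z)*39 - 13 = -5*(4 + 4)*39 - 13 = -5*8*39 - 13 = -40*39 - 13 = -1560 - 13 = -1573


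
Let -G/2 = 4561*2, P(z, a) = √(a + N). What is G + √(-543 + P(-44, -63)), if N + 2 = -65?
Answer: -18244 + √(-543 + I*√130) ≈ -18244.0 + 23.304*I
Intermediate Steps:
N = -67 (N = -2 - 65 = -67)
P(z, a) = √(-67 + a) (P(z, a) = √(a - 67) = √(-67 + a))
G = -18244 (G = -9122*2 = -2*9122 = -18244)
G + √(-543 + P(-44, -63)) = -18244 + √(-543 + √(-67 - 63)) = -18244 + √(-543 + √(-130)) = -18244 + √(-543 + I*√130)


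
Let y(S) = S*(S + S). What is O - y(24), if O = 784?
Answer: -368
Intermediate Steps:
y(S) = 2*S² (y(S) = S*(2*S) = 2*S²)
O - y(24) = 784 - 2*24² = 784 - 2*576 = 784 - 1*1152 = 784 - 1152 = -368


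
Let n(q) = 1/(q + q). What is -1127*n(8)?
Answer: -1127/16 ≈ -70.438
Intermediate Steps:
n(q) = 1/(2*q)
-1127*n(8) = -1127/(2*8) = -1127*1/16 = -1127/16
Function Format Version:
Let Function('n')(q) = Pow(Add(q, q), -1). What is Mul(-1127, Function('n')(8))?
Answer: Rational(-1127, 16) ≈ -70.438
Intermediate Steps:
Function('n')(q) = Mul(Rational(1, 2), Pow(q, -1)) (Function('n')(q) = Pow(Mul(2, q), -1) = Mul(Rational(1, 2), Pow(q, -1)))
Mul(-1127, Function('n')(8)) = Mul(-1127, Mul(Rational(1, 2), Pow(8, -1))) = Mul(-1127, Mul(Rational(1, 2), Rational(1, 8))) = Mul(-1127, Rational(1, 16)) = Rational(-1127, 16)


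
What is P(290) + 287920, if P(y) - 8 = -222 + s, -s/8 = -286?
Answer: 289994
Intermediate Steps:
s = 2288 (s = -8*(-286) = 2288)
P(y) = 2074 (P(y) = 8 + (-222 + 2288) = 8 + 2066 = 2074)
P(290) + 287920 = 2074 + 287920 = 289994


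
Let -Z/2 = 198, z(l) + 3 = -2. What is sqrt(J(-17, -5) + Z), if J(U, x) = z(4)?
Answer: I*sqrt(401) ≈ 20.025*I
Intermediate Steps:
z(l) = -5 (z(l) = -3 - 2 = -5)
J(U, x) = -5
Z = -396 (Z = -2*198 = -396)
sqrt(J(-17, -5) + Z) = sqrt(-5 - 396) = sqrt(-401) = I*sqrt(401)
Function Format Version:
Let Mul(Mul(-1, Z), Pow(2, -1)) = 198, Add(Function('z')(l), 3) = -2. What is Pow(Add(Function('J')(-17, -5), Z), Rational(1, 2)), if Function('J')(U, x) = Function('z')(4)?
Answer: Mul(I, Pow(401, Rational(1, 2))) ≈ Mul(20.025, I)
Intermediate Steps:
Function('z')(l) = -5 (Function('z')(l) = Add(-3, -2) = -5)
Function('J')(U, x) = -5
Z = -396 (Z = Mul(-2, 198) = -396)
Pow(Add(Function('J')(-17, -5), Z), Rational(1, 2)) = Pow(Add(-5, -396), Rational(1, 2)) = Pow(-401, Rational(1, 2)) = Mul(I, Pow(401, Rational(1, 2)))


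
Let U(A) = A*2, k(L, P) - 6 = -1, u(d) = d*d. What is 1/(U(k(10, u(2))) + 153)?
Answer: 1/163 ≈ 0.0061350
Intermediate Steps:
u(d) = d**2
k(L, P) = 5 (k(L, P) = 6 - 1 = 5)
U(A) = 2*A
1/(U(k(10, u(2))) + 153) = 1/(2*5 + 153) = 1/(10 + 153) = 1/163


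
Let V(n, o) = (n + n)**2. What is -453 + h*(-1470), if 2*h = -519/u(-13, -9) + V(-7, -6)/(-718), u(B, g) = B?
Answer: -138123696/4667 ≈ -29596.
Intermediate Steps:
V(n, o) = 4*n**2 (V(n, o) = (2*n)**2 = 4*n**2)
h = 185047/9334 (h = (-519/(-13) + (4*(-7)**2)/(-718))/2 = (-519*(-1/13) + (4*49)*(-1/718))/2 = (519/13 + 196*(-1/718))/2 = (519/13 - 98/359)/2 = (1/2)*(185047/4667) = 185047/9334 ≈ 19.825)
-453 + h*(-1470) = -453 + (185047/9334)*(-1470) = -453 - 136009545/4667 = -138123696/4667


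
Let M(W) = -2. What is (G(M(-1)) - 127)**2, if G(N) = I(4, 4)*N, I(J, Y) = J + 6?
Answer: 21609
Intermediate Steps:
I(J, Y) = 6 + J
G(N) = 10*N (G(N) = (6 + 4)*N = 10*N)
(G(M(-1)) - 127)**2 = (10*(-2) - 127)**2 = (-20 - 127)**2 = (-147)**2 = 21609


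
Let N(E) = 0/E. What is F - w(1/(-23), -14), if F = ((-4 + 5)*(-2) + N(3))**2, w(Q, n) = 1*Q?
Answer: 93/23 ≈ 4.0435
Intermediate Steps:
w(Q, n) = Q
N(E) = 0
F = 4 (F = ((-4 + 5)*(-2) + 0)**2 = (1*(-2) + 0)**2 = (-2 + 0)**2 = (-2)**2 = 4)
F - w(1/(-23), -14) = 4 - 1/(-23) = 4 - 1*(-1/23) = 4 + 1/23 = 93/23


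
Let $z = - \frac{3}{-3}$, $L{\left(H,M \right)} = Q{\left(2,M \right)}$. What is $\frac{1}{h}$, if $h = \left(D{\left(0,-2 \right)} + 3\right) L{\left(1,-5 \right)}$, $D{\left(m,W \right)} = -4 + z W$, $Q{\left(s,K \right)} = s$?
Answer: $- \frac{1}{6} \approx -0.16667$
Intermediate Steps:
$L{\left(H,M \right)} = 2$
$z = 1$ ($z = \left(-3\right) \left(- \frac{1}{3}\right) = 1$)
$D{\left(m,W \right)} = -4 + W$ ($D{\left(m,W \right)} = -4 + 1 W = -4 + W$)
$h = -6$ ($h = \left(\left(-4 - 2\right) + 3\right) 2 = \left(-6 + 3\right) 2 = \left(-3\right) 2 = -6$)
$\frac{1}{h} = \frac{1}{-6} = - \frac{1}{6}$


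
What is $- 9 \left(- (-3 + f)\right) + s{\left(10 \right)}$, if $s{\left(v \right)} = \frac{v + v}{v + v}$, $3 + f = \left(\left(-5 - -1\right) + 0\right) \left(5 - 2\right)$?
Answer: $-161$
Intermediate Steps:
$f = -15$ ($f = -3 + \left(\left(-5 - -1\right) + 0\right) \left(5 - 2\right) = -3 + \left(\left(-5 + 1\right) + 0\right) 3 = -3 + \left(-4 + 0\right) 3 = -3 - 12 = -15$)
$s{\left(v \right)} = 1$ ($s{\left(v \right)} = \frac{2 v}{2 v} = 2 v \frac{1}{2 v} = 1$)
$- 9 \left(- (-3 + f)\right) + s{\left(10 \right)} = - 9 \left(- (-3 - 15)\right) + 1 = - 9 \left(\left(-1\right) \left(-18\right)\right) + 1 = \left(-9\right) 18 + 1 = -162 + 1 = -161$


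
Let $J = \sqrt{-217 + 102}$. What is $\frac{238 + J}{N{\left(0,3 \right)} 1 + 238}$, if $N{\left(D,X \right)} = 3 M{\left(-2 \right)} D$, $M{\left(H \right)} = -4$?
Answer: $1 + \frac{i \sqrt{115}}{238} \approx 1.0 + 0.045058 i$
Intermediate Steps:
$N{\left(D,X \right)} = - 12 D$ ($N{\left(D,X \right)} = 3 \left(-4\right) D = - 12 D$)
$J = i \sqrt{115}$ ($J = \sqrt{-115} = i \sqrt{115} \approx 10.724 i$)
$\frac{238 + J}{N{\left(0,3 \right)} 1 + 238} = \frac{238 + i \sqrt{115}}{\left(-12\right) 0 \cdot 1 + 238} = \frac{238 + i \sqrt{115}}{0 \cdot 1 + 238} = \frac{238 + i \sqrt{115}}{0 + 238} = \frac{238 + i \sqrt{115}}{238} = \left(238 + i \sqrt{115}\right) \frac{1}{238} = 1 + \frac{i \sqrt{115}}{238}$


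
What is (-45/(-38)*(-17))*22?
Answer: -8415/19 ≈ -442.89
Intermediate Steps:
(-45/(-38)*(-17))*22 = (-45*(-1/38)*(-17))*22 = ((45/38)*(-17))*22 = -765/38*22 = -8415/19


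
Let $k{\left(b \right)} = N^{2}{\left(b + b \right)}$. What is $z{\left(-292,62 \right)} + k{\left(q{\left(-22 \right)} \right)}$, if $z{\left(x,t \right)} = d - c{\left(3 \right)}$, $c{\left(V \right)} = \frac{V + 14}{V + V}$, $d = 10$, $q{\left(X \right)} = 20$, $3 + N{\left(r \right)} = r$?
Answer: $\frac{8257}{6} \approx 1376.2$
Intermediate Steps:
$N{\left(r \right)} = -3 + r$
$c{\left(V \right)} = \frac{14 + V}{2 V}$
$k{\left(b \right)} = \left(-3 + 2 b\right)^{2}$ ($k{\left(b \right)} = \left(-3 + \left(b + b\right)\right)^{2} = \left(-3 + 2 b\right)^{2}$)
$z{\left(x,t \right)} = \frac{43}{6}$ ($z{\left(x,t \right)} = 10 - \frac{14 + 3}{2 \cdot 3} = 10 - \frac{1}{2} \cdot \frac{1}{3} \cdot 17 = 10 - \frac{17}{6} = \frac{43}{6}$)
$z{\left(-292,62 \right)} + k{\left(q{\left(-22 \right)} \right)} = \frac{43}{6} + \left(-3 + 2 \cdot 20\right)^{2} = \frac{43}{6} + \left(-3 + 40\right)^{2} = \frac{43}{6} + 37^{2} = \frac{43}{6} + 1369 = \frac{8257}{6}$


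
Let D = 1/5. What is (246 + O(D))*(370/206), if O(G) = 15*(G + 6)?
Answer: 62715/103 ≈ 608.88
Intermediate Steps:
D = 1/5 ≈ 0.20000
O(G) = 90 + 15*G (O(G) = 15*(6 + G) = 90 + 15*G)
(246 + O(D))*(370/206) = (246 + (90 + 15*(1/5)))*(370/206) = (246 + (90 + 3))*(370*(1/206)) = (246 + 93)*(185/103) = 339*(185/103) = 62715/103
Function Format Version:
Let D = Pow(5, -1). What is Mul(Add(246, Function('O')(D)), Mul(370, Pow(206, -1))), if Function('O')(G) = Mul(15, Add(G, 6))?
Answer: Rational(62715, 103) ≈ 608.88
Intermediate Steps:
D = Rational(1, 5) ≈ 0.20000
Function('O')(G) = Add(90, Mul(15, G)) (Function('O')(G) = Mul(15, Add(6, G)) = Add(90, Mul(15, G)))
Mul(Add(246, Function('O')(D)), Mul(370, Pow(206, -1))) = Mul(Add(246, Add(90, Mul(15, Rational(1, 5)))), Mul(370, Pow(206, -1))) = Mul(Add(246, Add(90, 3)), Mul(370, Rational(1, 206))) = Mul(Add(246, 93), Rational(185, 103)) = Mul(339, Rational(185, 103)) = Rational(62715, 103)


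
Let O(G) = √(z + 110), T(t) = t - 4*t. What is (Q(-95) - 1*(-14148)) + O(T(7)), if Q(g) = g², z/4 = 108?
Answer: 23173 + √542 ≈ 23196.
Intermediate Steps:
z = 432 (z = 4*108 = 432)
T(t) = -3*t
O(G) = √542 (O(G) = √(432 + 110) = √542)
(Q(-95) - 1*(-14148)) + O(T(7)) = ((-95)² - 1*(-14148)) + √542 = (9025 + 14148) + √542 = 23173 + √542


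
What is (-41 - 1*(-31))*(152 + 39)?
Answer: -1910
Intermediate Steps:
(-41 - 1*(-31))*(152 + 39) = (-41 + 31)*191 = -10*191 = -1910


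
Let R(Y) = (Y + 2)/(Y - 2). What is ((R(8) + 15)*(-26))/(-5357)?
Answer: 1300/16071 ≈ 0.080891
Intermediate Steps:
R(Y) = (2 + Y)/(-2 + Y)
((R(8) + 15)*(-26))/(-5357) = (((2 + 8)/(-2 + 8) + 15)*(-26))/(-5357) = ((10/6 + 15)*(-26))*(-1/5357) = (((⅙)*10 + 15)*(-26))*(-1/5357) = ((5/3 + 15)*(-26))*(-1/5357) = ((50/3)*(-26))*(-1/5357) = -1300/3*(-1/5357) = 1300/16071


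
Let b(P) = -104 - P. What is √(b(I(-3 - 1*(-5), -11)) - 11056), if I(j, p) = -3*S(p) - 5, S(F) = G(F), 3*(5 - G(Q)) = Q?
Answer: I*√11129 ≈ 105.49*I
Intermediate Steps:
G(Q) = 5 - Q/3
S(F) = 5 - F/3
I(j, p) = -20 + p (I(j, p) = -3*(5 - p/3) - 5 = (-15 + p) - 5 = -20 + p)
√(b(I(-3 - 1*(-5), -11)) - 11056) = √((-104 - (-20 - 11)) - 11056) = √((-104 - 1*(-31)) - 11056) = √((-104 + 31) - 11056) = √(-73 - 11056) = √(-11129) = I*√11129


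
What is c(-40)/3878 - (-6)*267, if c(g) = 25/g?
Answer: 49700443/31024 ≈ 1602.0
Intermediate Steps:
c(-40)/3878 - (-6)*267 = (25/(-40))/3878 - (-6)*267 = (25*(-1/40))*(1/3878) - 1*(-1602) = -5/8*1/3878 + 1602 = -5/31024 + 1602 = 49700443/31024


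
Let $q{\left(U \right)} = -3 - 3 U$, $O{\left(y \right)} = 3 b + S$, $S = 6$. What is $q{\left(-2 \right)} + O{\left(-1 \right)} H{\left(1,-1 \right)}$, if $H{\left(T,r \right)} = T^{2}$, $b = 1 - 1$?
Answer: $9$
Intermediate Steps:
$b = 0$
$O{\left(y \right)} = 6$ ($O{\left(y \right)} = 3 \cdot 0 + 6 = 0 + 6 = 6$)
$q{\left(-2 \right)} + O{\left(-1 \right)} H{\left(1,-1 \right)} = \left(-3 - -6\right) + 6 \cdot 1^{2} = \left(-3 + 6\right) + 6 \cdot 1 = 3 + 6 = 9$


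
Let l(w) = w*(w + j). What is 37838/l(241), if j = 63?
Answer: 18919/36632 ≈ 0.51646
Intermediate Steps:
l(w) = w*(63 + w) (l(w) = w*(w + 63) = w*(63 + w))
37838/l(241) = 37838/((241*(63 + 241))) = 37838/((241*304)) = 37838/73264 = 37838*(1/73264) = 18919/36632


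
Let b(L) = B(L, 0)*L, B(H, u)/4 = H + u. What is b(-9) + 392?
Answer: 716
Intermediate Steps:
B(H, u) = 4*H + 4*u (B(H, u) = 4*(H + u) = 4*H + 4*u)
b(L) = 4*L**2 (b(L) = (4*L + 4*0)*L = (4*L + 0)*L = (4*L)*L = 4*L**2)
b(-9) + 392 = 4*(-9)**2 + 392 = 4*81 + 392 = 324 + 392 = 716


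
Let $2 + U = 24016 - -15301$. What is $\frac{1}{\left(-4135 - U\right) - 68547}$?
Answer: $- \frac{1}{111997} \approx -8.9288 \cdot 10^{-6}$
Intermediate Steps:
$U = 39315$ ($U = -2 + \left(24016 - -15301\right) = -2 + \left(24016 + 15301\right) = -2 + 39317 = 39315$)
$\frac{1}{\left(-4135 - U\right) - 68547} = \frac{1}{\left(-4135 - 39315\right) - 68547} = \frac{1}{-43450 - 68547} = \frac{1}{-111997} = - \frac{1}{111997}$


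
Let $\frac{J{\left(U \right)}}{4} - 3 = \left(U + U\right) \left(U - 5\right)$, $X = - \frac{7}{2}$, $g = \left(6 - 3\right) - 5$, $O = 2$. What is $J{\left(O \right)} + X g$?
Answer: $-29$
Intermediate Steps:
$g = -2$ ($g = 3 - 5 = -2$)
$X = - \frac{7}{2}$ ($X = \left(-7\right) \frac{1}{2} = - \frac{7}{2} \approx -3.5$)
$J{\left(U \right)} = 12 + 8 U \left(-5 + U\right)$ ($J{\left(U \right)} = 12 + 4 \left(U + U\right) \left(U - 5\right) = 12 + 4 \cdot 2 U \left(-5 + U\right) = 12 + 8 U \left(-5 + U\right)$)
$J{\left(O \right)} + X g = \left(12 - 80 + 8 \cdot 2^{2}\right) - -7 = \left(12 - 80 + 8 \cdot 4\right) + 7 = \left(12 - 80 + 32\right) + 7 = -36 + 7 = -29$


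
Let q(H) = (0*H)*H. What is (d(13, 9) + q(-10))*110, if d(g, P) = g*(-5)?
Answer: -7150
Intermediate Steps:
d(g, P) = -5*g
q(H) = 0 (q(H) = 0*H = 0)
(d(13, 9) + q(-10))*110 = (-5*13 + 0)*110 = (-65 + 0)*110 = -65*110 = -7150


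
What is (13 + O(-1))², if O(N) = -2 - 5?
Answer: 36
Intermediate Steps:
O(N) = -7
(13 + O(-1))² = (13 - 7)² = 6² = 36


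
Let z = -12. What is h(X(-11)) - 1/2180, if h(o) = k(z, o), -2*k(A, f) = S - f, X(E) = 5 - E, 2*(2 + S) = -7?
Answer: 11717/1090 ≈ 10.750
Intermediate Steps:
S = -11/2 (S = -2 + (1/2)*(-7) = -2 - 7/2 = -11/2 ≈ -5.5000)
k(A, f) = 11/4 + f/2 (k(A, f) = -(-11/2 - f)/2 = 11/4 + f/2)
h(o) = 11/4 + o/2
h(X(-11)) - 1/2180 = (11/4 + (5 - 1*(-11))/2) - 1/2180 = (11/4 + (5 + 11)/2) - 1*1/2180 = (11/4 + (1/2)*16) - 1/2180 = (11/4 + 8) - 1/2180 = 43/4 - 1/2180 = 11717/1090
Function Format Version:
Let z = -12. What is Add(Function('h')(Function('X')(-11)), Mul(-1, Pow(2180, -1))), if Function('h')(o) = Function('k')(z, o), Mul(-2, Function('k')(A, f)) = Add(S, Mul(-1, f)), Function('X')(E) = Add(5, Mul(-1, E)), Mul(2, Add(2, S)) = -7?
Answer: Rational(11717, 1090) ≈ 10.750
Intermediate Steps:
S = Rational(-11, 2) (S = Add(-2, Mul(Rational(1, 2), -7)) = Add(-2, Rational(-7, 2)) = Rational(-11, 2) ≈ -5.5000)
Function('k')(A, f) = Add(Rational(11, 4), Mul(Rational(1, 2), f)) (Function('k')(A, f) = Mul(Rational(-1, 2), Add(Rational(-11, 2), Mul(-1, f))) = Add(Rational(11, 4), Mul(Rational(1, 2), f)))
Function('h')(o) = Add(Rational(11, 4), Mul(Rational(1, 2), o))
Add(Function('h')(Function('X')(-11)), Mul(-1, Pow(2180, -1))) = Add(Add(Rational(11, 4), Mul(Rational(1, 2), Add(5, Mul(-1, -11)))), Mul(-1, Pow(2180, -1))) = Add(Add(Rational(11, 4), Mul(Rational(1, 2), Add(5, 11))), Mul(-1, Rational(1, 2180))) = Add(Add(Rational(11, 4), Mul(Rational(1, 2), 16)), Rational(-1, 2180)) = Add(Add(Rational(11, 4), 8), Rational(-1, 2180)) = Add(Rational(43, 4), Rational(-1, 2180)) = Rational(11717, 1090)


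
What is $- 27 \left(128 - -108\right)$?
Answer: $-6372$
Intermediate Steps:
$- 27 \left(128 - -108\right) = - 27 \left(128 + 108\right) = \left(-27\right) 236 = -6372$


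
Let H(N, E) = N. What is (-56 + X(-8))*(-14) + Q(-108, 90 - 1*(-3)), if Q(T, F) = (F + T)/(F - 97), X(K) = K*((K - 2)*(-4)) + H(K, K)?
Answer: 21519/4 ≈ 5379.8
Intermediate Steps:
X(K) = K + K*(8 - 4*K) (X(K) = K*((K - 2)*(-4)) + K = K*((-2 + K)*(-4)) + K = K*(8 - 4*K) + K = K + K*(8 - 4*K))
Q(T, F) = (F + T)/(-97 + F)
(-56 + X(-8))*(-14) + Q(-108, 90 - 1*(-3)) = (-56 - 8*(9 - 4*(-8)))*(-14) + ((90 - 1*(-3)) - 108)/(-97 + (90 - 1*(-3))) = (-56 - 8*(9 + 32))*(-14) + ((90 + 3) - 108)/(-97 + (90 + 3)) = (-56 - 8*41)*(-14) + (93 - 108)/(-97 + 93) = (-56 - 328)*(-14) - 15/(-4) = -384*(-14) - ¼*(-15) = 5376 + 15/4 = 21519/4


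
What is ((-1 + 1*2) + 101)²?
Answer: 10404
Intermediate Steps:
((-1 + 1*2) + 101)² = ((-1 + 2) + 101)² = (1 + 101)² = 102² = 10404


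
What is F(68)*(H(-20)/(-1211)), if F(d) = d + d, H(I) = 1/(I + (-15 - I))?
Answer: 136/18165 ≈ 0.0074869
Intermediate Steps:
H(I) = -1/15 (H(I) = 1/(-15) = -1/15)
F(d) = 2*d
F(68)*(H(-20)/(-1211)) = (2*68)*(-1/15/(-1211)) = 136*(-1/15*(-1/1211)) = 136*(1/18165) = 136/18165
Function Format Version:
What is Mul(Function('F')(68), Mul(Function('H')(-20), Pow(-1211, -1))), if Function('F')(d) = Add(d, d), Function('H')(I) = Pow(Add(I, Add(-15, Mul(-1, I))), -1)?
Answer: Rational(136, 18165) ≈ 0.0074869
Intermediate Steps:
Function('H')(I) = Rational(-1, 15) (Function('H')(I) = Pow(-15, -1) = Rational(-1, 15))
Function('F')(d) = Mul(2, d)
Mul(Function('F')(68), Mul(Function('H')(-20), Pow(-1211, -1))) = Mul(Mul(2, 68), Mul(Rational(-1, 15), Pow(-1211, -1))) = Mul(136, Mul(Rational(-1, 15), Rational(-1, 1211))) = Mul(136, Rational(1, 18165)) = Rational(136, 18165)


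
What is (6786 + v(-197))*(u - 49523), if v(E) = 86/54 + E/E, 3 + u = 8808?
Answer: -7463283656/27 ≈ -2.7642e+8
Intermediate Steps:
u = 8805 (u = -3 + 8808 = 8805)
v(E) = 70/27 (v(E) = 86*(1/54) + 1 = 43/27 + 1 = 70/27)
(6786 + v(-197))*(u - 49523) = (6786 + 70/27)*(8805 - 49523) = (183292/27)*(-40718) = -7463283656/27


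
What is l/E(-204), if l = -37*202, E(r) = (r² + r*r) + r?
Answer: -101/1122 ≈ -0.090018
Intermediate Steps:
E(r) = r + 2*r² (E(r) = (r² + r²) + r = 2*r² + r = r + 2*r²)
l = -7474
l/E(-204) = -7474*(-1/(204*(1 + 2*(-204)))) = -7474*(-1/(204*(1 - 408))) = -7474/((-204*(-407))) = -7474/83028 = -7474*1/83028 = -101/1122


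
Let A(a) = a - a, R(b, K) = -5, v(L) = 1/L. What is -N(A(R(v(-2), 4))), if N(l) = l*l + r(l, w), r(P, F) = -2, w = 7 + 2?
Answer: 2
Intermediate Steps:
w = 9
A(a) = 0
N(l) = -2 + l² (N(l) = l*l - 2 = l² - 2 = -2 + l²)
-N(A(R(v(-2), 4))) = -(-2 + 0²) = -(-2 + 0) = -1*(-2) = 2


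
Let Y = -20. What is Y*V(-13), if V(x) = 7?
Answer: -140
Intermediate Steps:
Y*V(-13) = -20*7 = -140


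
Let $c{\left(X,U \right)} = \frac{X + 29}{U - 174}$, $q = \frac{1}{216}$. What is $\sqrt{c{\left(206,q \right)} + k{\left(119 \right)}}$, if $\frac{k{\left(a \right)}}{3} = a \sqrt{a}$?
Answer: $\frac{\sqrt{-38932920 + 10290939477 \sqrt{119}}}{5369} \approx 62.394$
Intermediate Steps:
$q = \frac{1}{216} \approx 0.0046296$
$k{\left(a \right)} = 3 a^{\frac{3}{2}}$ ($k{\left(a \right)} = 3 a \sqrt{a} = 3 a^{\frac{3}{2}}$)
$c{\left(X,U \right)} = \frac{29 + X}{-174 + U}$
$\sqrt{c{\left(206,q \right)} + k{\left(119 \right)}} = \sqrt{\frac{29 + 206}{-174 + \frac{1}{216}} + 3 \cdot 119^{\frac{3}{2}}} = \sqrt{\frac{1}{- \frac{37583}{216}} \cdot 235 + 3 \cdot 119 \sqrt{119}} = \sqrt{\left(- \frac{216}{37583}\right) 235 + 357 \sqrt{119}} = \sqrt{- \frac{50760}{37583} + 357 \sqrt{119}}$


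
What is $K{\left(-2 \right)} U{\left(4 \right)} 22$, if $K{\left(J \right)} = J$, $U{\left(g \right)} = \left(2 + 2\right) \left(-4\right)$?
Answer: $704$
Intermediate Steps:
$U{\left(g \right)} = -16$ ($U{\left(g \right)} = 4 \left(-4\right) = -16$)
$K{\left(-2 \right)} U{\left(4 \right)} 22 = \left(-2\right) \left(-16\right) 22 = 32 \cdot 22 = 704$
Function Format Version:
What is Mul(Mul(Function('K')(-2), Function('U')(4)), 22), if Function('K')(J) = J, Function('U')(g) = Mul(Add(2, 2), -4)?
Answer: 704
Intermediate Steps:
Function('U')(g) = -16 (Function('U')(g) = Mul(4, -4) = -16)
Mul(Mul(Function('K')(-2), Function('U')(4)), 22) = Mul(Mul(-2, -16), 22) = Mul(32, 22) = 704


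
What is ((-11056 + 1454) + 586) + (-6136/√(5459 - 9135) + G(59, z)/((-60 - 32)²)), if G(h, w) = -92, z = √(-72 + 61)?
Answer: -829473/92 + 3068*I*√919/919 ≈ -9016.0 + 101.2*I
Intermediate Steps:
z = I*√11 (z = √(-11) = I*√11 ≈ 3.3166*I)
((-11056 + 1454) + 586) + (-6136/√(5459 - 9135) + G(59, z)/((-60 - 32)²)) = ((-11056 + 1454) + 586) + (-6136/√(5459 - 9135) - 92/(-60 - 32)²) = (-9602 + 586) + (-6136*(-I*√919/1838) - 92/((-92)²)) = -9016 + (-6136*(-I*√919/1838) - 92/8464) = -9016 + (-(-3068)*I*√919/919 - 92*1/8464) = -9016 + (3068*I*√919/919 - 1/92) = -9016 + (-1/92 + 3068*I*√919/919) = -829473/92 + 3068*I*√919/919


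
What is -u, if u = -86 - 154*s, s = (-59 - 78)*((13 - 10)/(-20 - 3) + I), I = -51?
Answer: 24813226/23 ≈ 1.0788e+6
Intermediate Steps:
s = 161112/23 (s = (-59 - 78)*((13 - 10)/(-20 - 3) - 51) = -137*(3/(-23) - 51) = -137*(3*(-1/23) - 51) = -137*(-3/23 - 51) = -137*(-1176/23) = 161112/23 ≈ 7004.9)
u = -24813226/23 (u = -86 - 154*161112/23 = -86 - 24811248/23 = -24813226/23 ≈ -1.0788e+6)
-u = -1*(-24813226/23) = 24813226/23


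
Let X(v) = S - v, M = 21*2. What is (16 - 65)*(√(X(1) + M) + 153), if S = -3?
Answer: -7497 - 49*√38 ≈ -7799.1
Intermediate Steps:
M = 42
X(v) = -3 - v
(16 - 65)*(√(X(1) + M) + 153) = (16 - 65)*(√((-3 - 1*1) + 42) + 153) = -49*(√((-3 - 1) + 42) + 153) = -49*(√(-4 + 42) + 153) = -49*(√38 + 153) = -49*(153 + √38) = -7497 - 49*√38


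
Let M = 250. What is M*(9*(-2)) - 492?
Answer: -4992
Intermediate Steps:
M*(9*(-2)) - 492 = 250*(9*(-2)) - 492 = 250*(-18) - 492 = -4500 - 492 = -4992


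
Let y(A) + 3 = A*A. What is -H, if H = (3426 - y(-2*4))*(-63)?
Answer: 211995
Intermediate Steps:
y(A) = -3 + A² (y(A) = -3 + A*A = -3 + A²)
H = -211995 (H = (3426 - (-3 + (-2*4)²))*(-63) = (3426 - (-3 + (-8)²))*(-63) = (3426 - (-3 + 64))*(-63) = (3426 - 1*61)*(-63) = (3426 - 61)*(-63) = 3365*(-63) = -211995)
-H = -1*(-211995) = 211995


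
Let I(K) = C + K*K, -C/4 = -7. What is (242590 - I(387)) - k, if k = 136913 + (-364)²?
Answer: -176616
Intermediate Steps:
C = 28 (C = -4*(-7) = 28)
I(K) = 28 + K² (I(K) = 28 + K*K = 28 + K²)
k = 269409 (k = 136913 + 132496 = 269409)
(242590 - I(387)) - k = (242590 - (28 + 387²)) - 1*269409 = (242590 - (28 + 149769)) - 269409 = (242590 - 1*149797) - 269409 = (242590 - 149797) - 269409 = 92793 - 269409 = -176616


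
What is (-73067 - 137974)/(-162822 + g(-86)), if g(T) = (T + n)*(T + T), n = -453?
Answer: 211041/70114 ≈ 3.0100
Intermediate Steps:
g(T) = 2*T*(-453 + T) (g(T) = (T - 453)*(T + T) = (-453 + T)*(2*T) = 2*T*(-453 + T))
(-73067 - 137974)/(-162822 + g(-86)) = (-73067 - 137974)/(-162822 + 2*(-86)*(-453 - 86)) = -211041/(-162822 + 2*(-86)*(-539)) = -211041/(-162822 + 92708) = -211041/(-70114) = -211041*(-1/70114) = 211041/70114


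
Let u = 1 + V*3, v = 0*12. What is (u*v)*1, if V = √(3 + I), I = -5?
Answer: 0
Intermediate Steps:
V = I*√2 (V = √(3 - 5) = √(-2) = I*√2 ≈ 1.4142*I)
v = 0
u = 1 + 3*I*√2 (u = 1 + (I*√2)*3 = 1 + 3*I*√2 ≈ 1.0 + 4.2426*I)
(u*v)*1 = ((1 + 3*I*√2)*0)*1 = 0*1 = 0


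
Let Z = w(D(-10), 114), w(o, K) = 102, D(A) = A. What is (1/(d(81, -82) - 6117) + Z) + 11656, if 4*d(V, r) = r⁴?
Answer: 132829267667/11296927 ≈ 11758.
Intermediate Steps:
d(V, r) = r⁴/4
Z = 102
(1/(d(81, -82) - 6117) + Z) + 11656 = (1/((¼)*(-82)⁴ - 6117) + 102) + 11656 = (1/((¼)*45212176 - 6117) + 102) + 11656 = (1/(11303044 - 6117) + 102) + 11656 = (1/11296927 + 102) + 11656 = 1152286555/11296927 + 11656 = 132829267667/11296927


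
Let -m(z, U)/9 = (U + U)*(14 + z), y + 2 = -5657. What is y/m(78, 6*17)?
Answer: 5659/168912 ≈ 0.033503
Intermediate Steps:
y = -5659 (y = -2 - 5657 = -5659)
m(z, U) = -18*U*(14 + z) (m(z, U) = -9*(U + U)*(14 + z) = -9*2*U*(14 + z) = -18*U*(14 + z))
y/m(78, 6*17) = -5659*(-1/(1836*(14 + 78))) = -5659/((-18*102*92)) = -5659/(-168912) = -5659*(-1/168912) = 5659/168912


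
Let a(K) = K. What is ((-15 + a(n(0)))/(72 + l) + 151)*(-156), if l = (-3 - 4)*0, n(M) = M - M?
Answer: -47047/2 ≈ -23524.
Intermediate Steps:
n(M) = 0
l = 0 (l = -7*0 = 0)
((-15 + a(n(0)))/(72 + l) + 151)*(-156) = ((-15 + 0)/(72 + 0) + 151)*(-156) = (-15/72 + 151)*(-156) = (-15*1/72 + 151)*(-156) = (-5/24 + 151)*(-156) = (3619/24)*(-156) = -47047/2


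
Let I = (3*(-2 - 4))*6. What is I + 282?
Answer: 174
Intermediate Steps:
I = -108 (I = (3*(-6))*6 = -18*6 = -108)
I + 282 = -108 + 282 = 174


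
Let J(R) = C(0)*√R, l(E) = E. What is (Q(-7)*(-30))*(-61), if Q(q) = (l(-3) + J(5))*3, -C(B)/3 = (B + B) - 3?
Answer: -16470 + 49410*√5 ≈ 94014.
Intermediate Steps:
C(B) = 9 - 6*B (C(B) = -3*((B + B) - 3) = -3*(2*B - 3) = -3*(-3 + 2*B) = 9 - 6*B)
J(R) = 9*√R (J(R) = (9 - 6*0)*√R = (9 + 0)*√R = 9*√R)
Q(q) = -9 + 27*√5 (Q(q) = (-3 + 9*√5)*3 = -9 + 27*√5)
(Q(-7)*(-30))*(-61) = ((-9 + 27*√5)*(-30))*(-61) = (270 - 810*√5)*(-61) = -16470 + 49410*√5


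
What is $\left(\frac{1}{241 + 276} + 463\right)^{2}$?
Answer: $\frac{57298954384}{267289} \approx 2.1437 \cdot 10^{5}$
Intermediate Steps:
$\left(\frac{1}{241 + 276} + 463\right)^{2} = \left(\frac{1}{517} + 463\right)^{2} = \left(\frac{239372}{517}\right)^{2} = \frac{57298954384}{267289}$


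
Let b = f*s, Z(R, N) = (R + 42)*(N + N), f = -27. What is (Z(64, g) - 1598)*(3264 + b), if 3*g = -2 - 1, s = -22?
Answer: -6982980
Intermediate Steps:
g = -1 (g = (-2 - 1)/3 = (1/3)*(-3) = -1)
Z(R, N) = 2*N*(42 + R) (Z(R, N) = (42 + R)*(2*N) = 2*N*(42 + R))
b = 594 (b = -27*(-22) = 594)
(Z(64, g) - 1598)*(3264 + b) = (2*(-1)*(42 + 64) - 1598)*(3264 + 594) = (2*(-1)*106 - 1598)*3858 = (-212 - 1598)*3858 = -1810*3858 = -6982980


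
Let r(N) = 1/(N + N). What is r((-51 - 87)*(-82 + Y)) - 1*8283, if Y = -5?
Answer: -198891395/24012 ≈ -8283.0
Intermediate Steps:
r(N) = 1/(2*N)
r((-51 - 87)*(-82 + Y)) - 1*8283 = 1/(2*(((-51 - 87)*(-82 - 5)))) - 1*8283 = 1/(2*((-138*(-87)))) - 8283 = (½)/12006 - 8283 = (½)*(1/12006) - 8283 = 1/24012 - 8283 = -198891395/24012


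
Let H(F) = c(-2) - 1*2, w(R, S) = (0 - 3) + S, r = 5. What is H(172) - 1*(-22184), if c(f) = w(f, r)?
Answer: 22184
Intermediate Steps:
w(R, S) = -3 + S
c(f) = 2 (c(f) = -3 + 5 = 2)
H(F) = 0 (H(F) = 2 - 1*2 = 2 - 2 = 0)
H(172) - 1*(-22184) = 0 - 1*(-22184) = 0 + 22184 = 22184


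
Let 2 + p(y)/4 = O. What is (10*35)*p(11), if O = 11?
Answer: 12600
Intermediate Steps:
p(y) = 36 (p(y) = -8 + 4*11 = -8 + 44 = 36)
(10*35)*p(11) = (10*35)*36 = 350*36 = 12600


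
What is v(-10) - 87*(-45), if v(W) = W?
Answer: 3905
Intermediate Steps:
v(-10) - 87*(-45) = -10 - 87*(-45) = -10 + 3915 = 3905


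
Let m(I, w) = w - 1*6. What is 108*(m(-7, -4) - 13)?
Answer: -2484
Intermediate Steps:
m(I, w) = -6 + w (m(I, w) = w - 6 = -6 + w)
108*(m(-7, -4) - 13) = 108*((-6 - 4) - 13) = 108*(-10 - 13) = 108*(-23) = -2484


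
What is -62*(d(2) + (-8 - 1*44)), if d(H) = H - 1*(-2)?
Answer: 2976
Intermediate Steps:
d(H) = 2 + H (d(H) = H + 2 = 2 + H)
-62*(d(2) + (-8 - 1*44)) = -62*((2 + 2) + (-8 - 1*44)) = -62*(4 + (-8 - 44)) = -62*(4 - 52) = -62*(-48) = 2976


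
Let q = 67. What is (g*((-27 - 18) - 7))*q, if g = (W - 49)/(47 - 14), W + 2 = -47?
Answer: 341432/33 ≈ 10346.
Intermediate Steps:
W = -49 (W = -2 - 47 = -49)
g = -98/33 (g = (-49 - 49)/(47 - 14) = -98/33 ≈ -2.9697)
(g*((-27 - 18) - 7))*q = -98*((-27 - 18) - 7)/33*67 = -98*(-45 - 7)/33*67 = -98/33*(-52)*67 = (5096/33)*67 = 341432/33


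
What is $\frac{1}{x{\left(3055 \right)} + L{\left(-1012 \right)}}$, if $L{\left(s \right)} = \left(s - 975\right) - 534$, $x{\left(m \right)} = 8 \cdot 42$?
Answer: $- \frac{1}{2185} \approx -0.00045767$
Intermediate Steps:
$x{\left(m \right)} = 336$
$L{\left(s \right)} = -1509 + s$ ($L{\left(s \right)} = \left(-975 + s\right) - 534 = -1509 + s$)
$\frac{1}{x{\left(3055 \right)} + L{\left(-1012 \right)}} = \frac{1}{336 - 2521} = \frac{1}{-2185} = - \frac{1}{2185}$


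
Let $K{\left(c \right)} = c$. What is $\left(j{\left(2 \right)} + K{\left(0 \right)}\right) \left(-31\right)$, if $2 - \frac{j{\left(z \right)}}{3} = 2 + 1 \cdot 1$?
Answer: $93$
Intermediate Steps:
$j{\left(z \right)} = -3$ ($j{\left(z \right)} = 6 - 3 \left(2 + 1 \cdot 1\right) = 6 - 3 \left(2 + 1\right) = 6 - 9 = -3$)
$\left(j{\left(2 \right)} + K{\left(0 \right)}\right) \left(-31\right) = \left(-3 + 0\right) \left(-31\right) = \left(-3\right) \left(-31\right) = 93$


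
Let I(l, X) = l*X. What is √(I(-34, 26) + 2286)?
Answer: √1402 ≈ 37.443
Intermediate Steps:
I(l, X) = X*l
√(I(-34, 26) + 2286) = √(26*(-34) + 2286) = √(-884 + 2286) = √1402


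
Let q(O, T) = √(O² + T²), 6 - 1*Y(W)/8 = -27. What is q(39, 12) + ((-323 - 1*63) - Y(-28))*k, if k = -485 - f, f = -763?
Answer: -180700 + 3*√185 ≈ -1.8066e+5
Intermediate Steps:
Y(W) = 264 (Y(W) = 48 - 8*(-27) = 48 + 216 = 264)
k = 278 (k = -485 - 1*(-763) = -485 + 763 = 278)
q(39, 12) + ((-323 - 1*63) - Y(-28))*k = √(39² + 12²) + ((-323 - 1*63) - 1*264)*278 = √(1521 + 144) + ((-323 - 63) - 264)*278 = √1665 + (-386 - 264)*278 = 3*√185 - 650*278 = 3*√185 - 180700 = -180700 + 3*√185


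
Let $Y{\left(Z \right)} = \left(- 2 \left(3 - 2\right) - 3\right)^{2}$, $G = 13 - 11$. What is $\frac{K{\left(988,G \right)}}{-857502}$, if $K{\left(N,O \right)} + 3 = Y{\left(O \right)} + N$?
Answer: $- \frac{505}{428751} \approx -0.0011778$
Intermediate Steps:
$G = 2$ ($G = 13 - 11 = 2$)
$Y{\left(Z \right)} = 25$ ($Y{\left(Z \right)} = \left(\left(-2\right) 1 - 3\right)^{2} = \left(-2 - 3\right)^{2} = \left(-5\right)^{2} = 25$)
$K{\left(N,O \right)} = 22 + N$ ($K{\left(N,O \right)} = -3 + \left(25 + N\right) = 22 + N$)
$\frac{K{\left(988,G \right)}}{-857502} = \frac{22 + 988}{-857502} = 1010 \left(- \frac{1}{857502}\right) = - \frac{505}{428751}$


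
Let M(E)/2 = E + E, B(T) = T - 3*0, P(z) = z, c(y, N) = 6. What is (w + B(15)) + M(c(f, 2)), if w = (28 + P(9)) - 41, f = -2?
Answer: 35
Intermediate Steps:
B(T) = T (B(T) = T + 0 = T)
w = -4 (w = (28 + 9) - 41 = 37 - 41 = -4)
M(E) = 4*E (M(E) = 2*(E + E) = 2*(2*E) = 4*E)
(w + B(15)) + M(c(f, 2)) = (-4 + 15) + 4*6 = 11 + 24 = 35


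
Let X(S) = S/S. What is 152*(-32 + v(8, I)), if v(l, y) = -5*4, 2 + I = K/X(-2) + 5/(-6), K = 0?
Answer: -7904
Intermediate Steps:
X(S) = 1
I = -17/6 (I = -2 + (0/1 + 5/(-6)) = -2 + (0*1 + 5*(-1/6)) = -2 + (0 - 5/6) = -2 - 5/6 = -17/6 ≈ -2.8333)
v(l, y) = -20
152*(-32 + v(8, I)) = 152*(-32 - 20) = 152*(-52) = -7904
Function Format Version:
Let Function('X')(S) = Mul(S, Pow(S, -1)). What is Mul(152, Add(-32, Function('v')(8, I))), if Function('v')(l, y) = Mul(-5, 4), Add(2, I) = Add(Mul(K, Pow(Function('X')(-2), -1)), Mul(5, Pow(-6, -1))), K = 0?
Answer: -7904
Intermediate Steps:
Function('X')(S) = 1
I = Rational(-17, 6) (I = Add(-2, Add(Mul(0, Pow(1, -1)), Mul(5, Pow(-6, -1)))) = Add(-2, Add(Mul(0, 1), Mul(5, Rational(-1, 6)))) = Add(-2, Add(0, Rational(-5, 6))) = Add(-2, Rational(-5, 6)) = Rational(-17, 6) ≈ -2.8333)
Function('v')(l, y) = -20
Mul(152, Add(-32, Function('v')(8, I))) = Mul(152, Add(-32, -20)) = Mul(152, -52) = -7904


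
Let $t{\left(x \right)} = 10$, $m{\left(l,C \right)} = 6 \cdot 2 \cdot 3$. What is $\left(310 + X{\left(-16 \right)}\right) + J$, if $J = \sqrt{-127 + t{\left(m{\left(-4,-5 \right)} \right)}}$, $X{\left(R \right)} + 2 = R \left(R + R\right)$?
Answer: $820 + 3 i \sqrt{13} \approx 820.0 + 10.817 i$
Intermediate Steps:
$m{\left(l,C \right)} = 36$ ($m{\left(l,C \right)} = 12 \cdot 3 = 36$)
$X{\left(R \right)} = -2 + 2 R^{2}$ ($X{\left(R \right)} = -2 + R \left(R + R\right) = -2 + R 2 R = -2 + 2 R^{2}$)
$J = 3 i \sqrt{13}$ ($J = \sqrt{-127 + 10} = \sqrt{-117} = 3 i \sqrt{13} \approx 10.817 i$)
$\left(310 + X{\left(-16 \right)}\right) + J = \left(310 - \left(2 - 2 \left(-16\right)^{2}\right)\right) + 3 i \sqrt{13} = \left(310 + \left(-2 + 2 \cdot 256\right)\right) + 3 i \sqrt{13} = \left(310 + \left(-2 + 512\right)\right) + 3 i \sqrt{13} = \left(310 + 510\right) + 3 i \sqrt{13} = 820 + 3 i \sqrt{13}$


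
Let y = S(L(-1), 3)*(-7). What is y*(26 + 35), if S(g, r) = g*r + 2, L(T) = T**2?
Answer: -2135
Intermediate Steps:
S(g, r) = 2 + g*r
y = -35 (y = (2 + (-1)**2*3)*(-7) = (2 + 1*3)*(-7) = (2 + 3)*(-7) = 5*(-7) = -35)
y*(26 + 35) = -35*(26 + 35) = -35*61 = -2135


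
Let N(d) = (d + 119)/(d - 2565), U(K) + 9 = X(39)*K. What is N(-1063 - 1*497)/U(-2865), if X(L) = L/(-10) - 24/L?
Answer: 3406/126043875 ≈ 2.7022e-5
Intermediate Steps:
X(L) = -24/L - L/10 (X(L) = L*(-⅒) - 24/L = -L/10 - 24/L = -24/L - L/10)
U(K) = -9 - 587*K/130 (U(K) = -9 + (-24/39 - ⅒*39)*K = -9 + (-24*1/39 - 39/10)*K = -9 + (-8/13 - 39/10)*K = -9 - 587*K/130)
N(d) = (119 + d)/(-2565 + d)
N(-1063 - 1*497)/U(-2865) = ((119 + (-1063 - 1*497))/(-2565 + (-1063 - 1*497)))/(-9 - 587/130*(-2865)) = ((119 + (-1063 - 497))/(-2565 + (-1063 - 497)))/(-9 + 336351/26) = ((119 - 1560)/(-2565 - 1560))/(336117/26) = (-1441/(-4125))*(26/336117) = -1/4125*(-1441)*(26/336117) = (131/375)*(26/336117) = 3406/126043875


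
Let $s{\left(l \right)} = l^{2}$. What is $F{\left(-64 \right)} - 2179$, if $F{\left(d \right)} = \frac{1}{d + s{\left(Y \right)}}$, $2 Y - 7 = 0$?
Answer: $- \frac{451057}{207} \approx -2179.0$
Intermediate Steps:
$Y = \frac{7}{2}$ ($Y = \frac{7}{2} + \frac{1}{2} \cdot 0 = \frac{7}{2} + 0 = \frac{7}{2} \approx 3.5$)
$F{\left(d \right)} = \frac{1}{\frac{49}{4} + d}$ ($F{\left(d \right)} = \frac{1}{d + \left(\frac{7}{2}\right)^{2}} = \frac{1}{d + \frac{49}{4}} = \frac{1}{\frac{49}{4} + d}$)
$F{\left(-64 \right)} - 2179 = \frac{4}{49 + 4 \left(-64\right)} - 2179 = \frac{4}{49 - 256} - 2179 = \frac{4}{-207} - 2179 = 4 \left(- \frac{1}{207}\right) - 2179 = - \frac{4}{207} - 2179 = - \frac{451057}{207}$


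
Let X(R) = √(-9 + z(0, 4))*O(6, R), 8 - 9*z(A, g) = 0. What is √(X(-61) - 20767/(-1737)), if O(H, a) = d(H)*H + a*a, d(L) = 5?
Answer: √(4008031 + 419162997*I*√73)/579 ≈ 73.126 + 73.044*I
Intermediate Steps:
z(A, g) = 8/9 (z(A, g) = 8/9 - ⅑*0 = 8/9 + 0 = 8/9)
O(H, a) = a² + 5*H (O(H, a) = 5*H + a*a = 5*H + a² = a² + 5*H)
X(R) = I*√73*(30 + R²)/3 (X(R) = √(-9 + 8/9)*(R² + 5*6) = √(-73/9)*(R² + 30) = (I*√73/3)*(30 + R²) = I*√73*(30 + R²)/3)
√(X(-61) - 20767/(-1737)) = √(I*√73*(30 + (-61)²)/3 - 20767/(-1737)) = √(I*√73*(30 + 3721)/3 - 20767*(-1/1737)) = √((⅓)*I*√73*3751 + 20767/1737) = √(3751*I*√73/3 + 20767/1737) = √(20767/1737 + 3751*I*√73/3)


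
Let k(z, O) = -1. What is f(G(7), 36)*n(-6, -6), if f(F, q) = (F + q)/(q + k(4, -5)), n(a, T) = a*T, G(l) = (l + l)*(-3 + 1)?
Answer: 288/35 ≈ 8.2286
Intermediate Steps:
G(l) = -4*l (G(l) = (2*l)*(-2) = -4*l)
n(a, T) = T*a
f(F, q) = (F + q)/(-1 + q) (f(F, q) = (F + q)/(q - 1) = (F + q)/(-1 + q))
f(G(7), 36)*n(-6, -6) = ((-4*7 + 36)/(-1 + 36))*(-6*(-6)) = ((-28 + 36)/35)*36 = ((1/35)*8)*36 = (8/35)*36 = 288/35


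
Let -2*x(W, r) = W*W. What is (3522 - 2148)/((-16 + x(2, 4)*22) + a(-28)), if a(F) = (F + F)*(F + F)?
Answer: 687/1538 ≈ 0.44668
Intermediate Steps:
x(W, r) = -W²/2 (x(W, r) = -W*W/2 = -W²/2)
a(F) = 4*F² (a(F) = (2*F)*(2*F) = 4*F²)
(3522 - 2148)/((-16 + x(2, 4)*22) + a(-28)) = (3522 - 2148)/((-16 - ½*2²*22) + 4*(-28)²) = 1374/((-16 - ½*4*22) + 4*784) = 1374/((-16 - 2*22) + 3136) = 1374/((-16 - 44) + 3136) = 1374/(-60 + 3136) = 1374/3076 = 1374*(1/3076) = 687/1538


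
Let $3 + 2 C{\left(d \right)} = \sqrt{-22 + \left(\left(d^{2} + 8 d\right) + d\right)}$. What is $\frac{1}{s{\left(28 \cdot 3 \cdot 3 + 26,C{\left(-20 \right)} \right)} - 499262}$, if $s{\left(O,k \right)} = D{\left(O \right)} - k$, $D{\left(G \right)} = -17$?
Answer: $- \frac{1997110}{997112087827} + \frac{6 \sqrt{22}}{997112087827} \approx -2.0029 \cdot 10^{-6}$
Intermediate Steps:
$C{\left(d \right)} = - \frac{3}{2} + \frac{\sqrt{-22 + d^{2} + 9 d}}{2}$ ($C{\left(d \right)} = - \frac{3}{2} + \frac{\sqrt{-22 + \left(\left(d^{2} + 8 d\right) + d\right)}}{2} = - \frac{3}{2} + \frac{\sqrt{-22 + \left(d^{2} + 9 d\right)}}{2} = - \frac{3}{2} + \frac{\sqrt{-22 + d^{2} + 9 d}}{2}$)
$s{\left(O,k \right)} = -17 - k$
$\frac{1}{s{\left(28 \cdot 3 \cdot 3 + 26,C{\left(-20 \right)} \right)} - 499262} = \frac{1}{\left(-17 - \left(- \frac{3}{2} + \frac{\sqrt{-22 + \left(-20\right)^{2} + 9 \left(-20\right)}}{2}\right)\right) - 499262} = \frac{1}{\left(-17 - \left(- \frac{3}{2} + \frac{\sqrt{-22 + 400 - 180}}{2}\right)\right) - 499262} = \frac{1}{\left(-17 - \left(- \frac{3}{2} + \frac{\sqrt{198}}{2}\right)\right) - 499262} = \frac{1}{\left(-17 - \left(- \frac{3}{2} + \frac{3 \sqrt{22}}{2}\right)\right) - 499262} = \frac{1}{\left(-17 + \left(\frac{3}{2} - \frac{3 \sqrt{22}}{2}\right)\right) - 499262} = \frac{1}{\left(- \frac{31}{2} - \frac{3 \sqrt{22}}{2}\right) - 499262} = \frac{1}{- \frac{998555}{2} - \frac{3 \sqrt{22}}{2}}$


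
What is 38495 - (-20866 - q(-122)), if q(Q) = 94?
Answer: 59455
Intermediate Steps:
38495 - (-20866 - q(-122)) = 38495 - (-20866 - 1*94) = 38495 - (-20866 - 94) = 38495 - 1*(-20960) = 38495 + 20960 = 59455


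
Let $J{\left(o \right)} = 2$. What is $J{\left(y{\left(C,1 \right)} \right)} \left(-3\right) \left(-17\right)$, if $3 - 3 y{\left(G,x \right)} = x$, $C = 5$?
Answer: $102$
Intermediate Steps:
$y{\left(G,x \right)} = 1 - \frac{x}{3}$
$J{\left(y{\left(C,1 \right)} \right)} \left(-3\right) \left(-17\right) = 2 \left(-3\right) \left(-17\right) = \left(-6\right) \left(-17\right) = 102$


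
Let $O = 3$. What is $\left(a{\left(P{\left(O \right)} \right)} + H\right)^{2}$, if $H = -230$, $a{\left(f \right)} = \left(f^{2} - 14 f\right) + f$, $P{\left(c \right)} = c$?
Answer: $67600$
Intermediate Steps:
$a{\left(f \right)} = f^{2} - 13 f$
$\left(a{\left(P{\left(O \right)} \right)} + H\right)^{2} = \left(3 \left(-13 + 3\right) - 230\right)^{2} = \left(3 \left(-10\right) - 230\right)^{2} = \left(-30 - 230\right)^{2} = \left(-260\right)^{2} = 67600$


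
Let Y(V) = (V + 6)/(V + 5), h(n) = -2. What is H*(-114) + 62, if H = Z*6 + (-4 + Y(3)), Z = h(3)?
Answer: 7031/4 ≈ 1757.8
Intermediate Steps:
Z = -2
Y(V) = (6 + V)/(5 + V)
H = -119/8 (H = -2*6 + (-4 + (6 + 3)/(5 + 3)) = -12 + (-4 + 9/8) = -12 - 23/8 = -119/8 ≈ -14.875)
H*(-114) + 62 = -119/8*(-114) + 62 = 6783/4 + 62 = 7031/4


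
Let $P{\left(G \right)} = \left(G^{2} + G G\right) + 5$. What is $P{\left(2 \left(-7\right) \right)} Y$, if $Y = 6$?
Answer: $2382$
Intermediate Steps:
$P{\left(G \right)} = 5 + 2 G^{2}$ ($P{\left(G \right)} = \left(G^{2} + G^{2}\right) + 5 = 2 G^{2} + 5 = 5 + 2 G^{2}$)
$P{\left(2 \left(-7\right) \right)} Y = \left(5 + 2 \left(2 \left(-7\right)\right)^{2}\right) 6 = \left(5 + 2 \left(-14\right)^{2}\right) 6 = \left(5 + 2 \cdot 196\right) 6 = \left(5 + 392\right) 6 = 397 \cdot 6 = 2382$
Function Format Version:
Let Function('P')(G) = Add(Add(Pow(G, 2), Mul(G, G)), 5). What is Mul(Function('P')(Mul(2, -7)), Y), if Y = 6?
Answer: 2382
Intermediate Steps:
Function('P')(G) = Add(5, Mul(2, Pow(G, 2))) (Function('P')(G) = Add(Add(Pow(G, 2), Pow(G, 2)), 5) = Add(Mul(2, Pow(G, 2)), 5) = Add(5, Mul(2, Pow(G, 2))))
Mul(Function('P')(Mul(2, -7)), Y) = Mul(Add(5, Mul(2, Pow(Mul(2, -7), 2))), 6) = Mul(Add(5, Mul(2, Pow(-14, 2))), 6) = Mul(Add(5, Mul(2, 196)), 6) = Mul(Add(5, 392), 6) = Mul(397, 6) = 2382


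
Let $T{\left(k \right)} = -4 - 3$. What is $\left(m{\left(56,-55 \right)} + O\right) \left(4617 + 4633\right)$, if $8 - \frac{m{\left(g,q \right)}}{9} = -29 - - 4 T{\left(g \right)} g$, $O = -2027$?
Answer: $114866500$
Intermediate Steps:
$T{\left(k \right)} = -7$
$m{\left(g,q \right)} = 333 + 252 g$ ($m{\left(g,q \right)} = 72 - 9 \left(-29 - \left(-4\right) \left(-7\right) g\right) = 72 - 9 \left(-29 - 28 g\right) = 72 + \left(261 + 252 g\right) = 333 + 252 g$)
$\left(m{\left(56,-55 \right)} + O\right) \left(4617 + 4633\right) = \left(\left(333 + 252 \cdot 56\right) - 2027\right) \left(4617 + 4633\right) = \left(\left(333 + 14112\right) - 2027\right) 9250 = \left(14445 - 2027\right) 9250 = 12418 \cdot 9250 = 114866500$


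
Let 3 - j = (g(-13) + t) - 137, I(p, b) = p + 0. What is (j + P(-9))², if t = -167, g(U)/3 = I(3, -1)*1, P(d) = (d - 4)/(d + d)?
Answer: 28912129/324 ≈ 89235.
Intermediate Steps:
I(p, b) = p
P(d) = (-4 + d)/(2*d) (P(d) = (-4 + d)/((2*d)) = (-4 + d)*(1/(2*d)) = (-4 + d)/(2*d))
g(U) = 9 (g(U) = 3*(3*1) = 3*3 = 9)
j = 298 (j = 3 - ((9 - 167) - 137) = 3 - (-158 - 137) = 3 - 1*(-295) = 3 + 295 = 298)
(j + P(-9))² = (298 + (½)*(-4 - 9)/(-9))² = (298 + (½)*(-⅑)*(-13))² = (298 + 13/18)² = (5377/18)² = 28912129/324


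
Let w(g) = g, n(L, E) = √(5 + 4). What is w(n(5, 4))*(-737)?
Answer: -2211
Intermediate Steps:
n(L, E) = 3 (n(L, E) = √9 = 3)
w(n(5, 4))*(-737) = 3*(-737) = -2211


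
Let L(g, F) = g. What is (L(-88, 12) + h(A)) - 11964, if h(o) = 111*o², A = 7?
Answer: -6613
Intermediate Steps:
(L(-88, 12) + h(A)) - 11964 = (-88 + 111*7²) - 11964 = (-88 + 111*49) - 11964 = (-88 + 5439) - 11964 = 5351 - 11964 = -6613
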